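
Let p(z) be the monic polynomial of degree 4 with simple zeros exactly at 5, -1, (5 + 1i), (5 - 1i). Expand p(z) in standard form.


The polynomial is p(z) = ∏_{α ∈ S} (z − α), where S = {5, -1, (5 + 1i), (5 - 1i)}.
Expanding the product yields: p(z) = z^4 -14·z^3 + 61·z^2 -54·z -130.
Note conjugate pairs combine to real quadratics: (z − (5+1i))(z − (5−1i)) = z² − 10z + 26.
The resulting polynomial has degree 4 and real coefficients as required.

p(z) = z^4 -14·z^3 + 61·z^2 -54·z -130.


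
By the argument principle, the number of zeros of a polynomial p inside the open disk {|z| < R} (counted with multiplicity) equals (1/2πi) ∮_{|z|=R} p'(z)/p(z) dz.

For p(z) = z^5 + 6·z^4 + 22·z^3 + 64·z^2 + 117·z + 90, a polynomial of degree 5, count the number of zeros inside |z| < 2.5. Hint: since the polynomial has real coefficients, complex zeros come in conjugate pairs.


The zeros of p are: (-2 + 1i), (-2 - 1i), (0 + 3i), (0 - 3i), -2.
Their magnitudes are: 2.236, 2.236, 3, 3, 2.
Zeros with |z| < R = 2.5: (-2 + 1i), (-2 - 1i), -2.
Count = 3.
By the argument principle, (1/2πi) ∮_{|z|=R} p'(z)/p(z) dz equals exactly this count.

Number of zeros inside |z| < 2.5: 3.


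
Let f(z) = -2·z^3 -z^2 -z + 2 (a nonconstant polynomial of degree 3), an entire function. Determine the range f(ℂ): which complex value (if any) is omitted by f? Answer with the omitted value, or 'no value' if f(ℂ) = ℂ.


Little Picard bounds the complement of f(ℂ) to at most one point.
For every w ∈ ℂ, the equation p(z) − w = 0 is a nonconstant polynomial in z and hence has at least one root by the fundamental theorem of algebra. So p is surjective onto ℂ, omitting no value.

Omitted value: no value.


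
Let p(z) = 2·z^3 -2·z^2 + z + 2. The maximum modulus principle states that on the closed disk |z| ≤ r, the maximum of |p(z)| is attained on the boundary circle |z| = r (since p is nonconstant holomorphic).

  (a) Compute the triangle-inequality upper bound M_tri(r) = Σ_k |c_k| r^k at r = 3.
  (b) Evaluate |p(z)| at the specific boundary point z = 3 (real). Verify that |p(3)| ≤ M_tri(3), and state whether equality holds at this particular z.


Coefficients: c_0 = 2, c_1 = 1, c_2 = -2, c_3 = 2. Radius r = 3.
Part (a). Triangle bound: M_tri(r) = Σ_k |c_k| r^k
  = |2|·3^0 + |1|·3^1 + |-2|·3^2 + |2|·3^3
  = 2 + 3 + 18 + 54 = 77.
This bounds M(r) := max_{|z|=r} |p(z)| from above; equality holds iff all terms c_k z^k can be made to align in phase at a single z on |z|=r.
Part (b). At z = 3 (real, on the circle |z| = r):
  p(3) = (2)·3^0 + (1)·3^1 + (-2)·3^2 + (2)·3^3 = 41.
  |p(3)| = 41.
Check: |p(3)| = 41 ≤ 77 = M_tri(3). ✓ Equality does not hold at z = 3 (the coefficients have mixed signs, so the terms do not all align in phase there).

M_tri(3) = 77; |p(3)| = 41; equality at z=3: no.


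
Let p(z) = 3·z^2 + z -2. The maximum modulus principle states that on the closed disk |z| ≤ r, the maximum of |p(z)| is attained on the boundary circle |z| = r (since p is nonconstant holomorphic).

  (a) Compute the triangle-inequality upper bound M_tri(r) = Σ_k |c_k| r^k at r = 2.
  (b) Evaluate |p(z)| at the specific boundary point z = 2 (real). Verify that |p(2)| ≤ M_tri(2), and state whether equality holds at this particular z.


Coefficients: c_0 = -2, c_1 = 1, c_2 = 3. Radius r = 2.
Part (a). Triangle bound: M_tri(r) = Σ_k |c_k| r^k
  = |-2|·2^0 + |1|·2^1 + |3|·2^2
  = 2 + 2 + 12 = 16.
This bounds M(r) := max_{|z|=r} |p(z)| from above; equality holds iff all terms c_k z^k can be made to align in phase at a single z on |z|=r.
Part (b). At z = 2 (real, on the circle |z| = r):
  p(2) = (-2)·2^0 + (1)·2^1 + (3)·2^2 = 12.
  |p(2)| = 12.
Check: |p(2)| = 12 ≤ 16 = M_tri(2). ✓ Equality does not hold at z = 2 (the coefficients have mixed signs, so the terms do not all align in phase there).

M_tri(2) = 16; |p(2)| = 12; equality at z=2: no.


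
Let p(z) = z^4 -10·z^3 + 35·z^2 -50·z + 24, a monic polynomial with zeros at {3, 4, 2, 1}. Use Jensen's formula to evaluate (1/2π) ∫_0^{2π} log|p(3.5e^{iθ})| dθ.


Zeros: 1, 2, 3, 4; r = 3.5.
Inside |z| < r: 1, 2, 3. Outside (|z| ≥ r): 4.
p(0) = 24, so log|p(0)| = log(24) = 3.1781.
Apply Jensen: I(r) = log|p(0)| + Σ_k log(r/|z_k|), summed over zeros inside |z| < r.
  log(r/|z_k|) for z_k = 3: log(3.5/3) = 0.1542
  log(r/|z_k|) for z_k = 2: log(3.5/2) = 0.5596
  log(r/|z_k|) for z_k = 1: log(3.5/1) = 1.2528
  Outside zeros (4) contribute nothing to the Jensen sum.
Sum over inside zeros: 1.9665.
I(r) = log|p(0)| + (inside sum) = 3.1781 + 1.9665 = 5.1446.
Note: since some zeros are outside |z| ≤ r, the simplified n·log(r) form does NOT apply — only the inside zeros contribute.

I(r) ≈ 5.1446.


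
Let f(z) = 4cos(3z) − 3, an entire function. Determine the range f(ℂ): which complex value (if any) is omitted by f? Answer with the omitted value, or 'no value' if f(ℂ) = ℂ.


Little Picard bounds the complement of f(ℂ) to at most one point.
cos is entire and surjective onto ℂ: for every w ∈ ℂ, cos(ζ) = w has a solution ζ ∈ ℂ (e.g., via the complex inverse arccos). With ζ = 3z this gives z = ζ/(3). Then 4·cos(3z) takes every value in 4·ℂ = ℂ, and adding -3 is a bijection of ℂ. So f is surjective and omits no value. (Note: only on the real line is cos bounded by [−1, 1].)

Omitted value: no value.


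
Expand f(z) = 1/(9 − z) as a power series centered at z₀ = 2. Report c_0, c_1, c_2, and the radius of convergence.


Let w = z − z₀, so z = z₀ + w.
Then 9 − z = 9 − (z₀ + w) = (9 − z₀) − w = 7 − w.
f(z) = 1/(7 − w) = (1/(7)) · 1/(1 − w/(7)) = Σ_{n≥0} w^n / (7)^(n+1).
So c_n = 1/(7)^(n+1):
  c_0 = 1/(7)^1 = 1/7.
  c_1 = 1/(7)^2 = 1/49.
  c_2 = 1/(7)^3 = 1/343.
The series is valid for |w/d| < 1, i.e. |z − z₀| < |d|.
Radius of convergence: R = |9 − z₀| = |7| = 7 (distance from z₀ to the singularity z = 9).

c_0 = 1/7, c_1 = 1/49, c_2 = 1/343; R = 7.


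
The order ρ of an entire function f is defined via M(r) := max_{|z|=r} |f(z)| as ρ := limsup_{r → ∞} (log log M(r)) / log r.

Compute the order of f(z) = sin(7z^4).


Write sin(w) = (e^{iw} ± e^{−iw})/(2 or 2i), so |sin(w)| ≤ e^{|w|}. With w = 7z^4, |w| ≤ 7r^4 + 0 on |z|=r, giving M(r) ≤ e^{7r^4 + 0} and ρ ≤ 4. For the lower bound, choose z on |z|=r with 7z^4 purely imaginary of modulus 7r^4; then |sin(7z^4)| grows like e^{7r^4}/2, so ρ ≥ 4. Hence ρ = 4.
Therefore ρ = 4.

Order ρ = 4.


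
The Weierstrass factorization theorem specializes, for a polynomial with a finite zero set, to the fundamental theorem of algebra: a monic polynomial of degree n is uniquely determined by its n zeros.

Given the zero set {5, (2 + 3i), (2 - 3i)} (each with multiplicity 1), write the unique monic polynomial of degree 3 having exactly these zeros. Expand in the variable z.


The polynomial is p(z) = ∏_{α ∈ S} (z − α), where S = {5, (2 + 3i), (2 - 3i)}.
Expanding the product yields: p(z) = z^3 -9·z^2 + 33·z -65.
Note conjugate pairs combine to real quadratics: (z − (2+3i))(z − (2−3i)) = z² − 4z + 13.
The resulting polynomial has degree 3 and real coefficients as required.

p(z) = z^3 -9·z^2 + 33·z -65.


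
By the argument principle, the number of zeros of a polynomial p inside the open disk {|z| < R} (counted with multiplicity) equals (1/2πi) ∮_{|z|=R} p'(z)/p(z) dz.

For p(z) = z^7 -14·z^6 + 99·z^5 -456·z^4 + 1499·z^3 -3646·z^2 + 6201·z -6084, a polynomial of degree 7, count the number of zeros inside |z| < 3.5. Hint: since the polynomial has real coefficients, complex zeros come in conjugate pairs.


The zeros of p are: (0 + 3i), (0 - 3i), 4, (3 + 2i), (3 - 2i), (2 + 3i), (2 - 3i).
Their magnitudes are: 3, 3, 4, 3.606, 3.606, 3.606, 3.606.
Zeros with |z| < R = 3.5: (0 + 3i), (0 - 3i).
Count = 2.
By the argument principle, (1/2πi) ∮_{|z|=R} p'(z)/p(z) dz equals exactly this count.

Number of zeros inside |z| < 3.5: 2.


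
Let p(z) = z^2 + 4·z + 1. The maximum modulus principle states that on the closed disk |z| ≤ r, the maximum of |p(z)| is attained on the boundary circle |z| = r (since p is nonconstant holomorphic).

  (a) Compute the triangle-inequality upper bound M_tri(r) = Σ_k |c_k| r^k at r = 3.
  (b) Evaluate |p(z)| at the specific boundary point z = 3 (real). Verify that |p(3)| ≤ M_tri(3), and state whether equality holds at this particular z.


Coefficients: c_0 = 1, c_1 = 4, c_2 = 1. Radius r = 3.
Part (a). Triangle bound: M_tri(r) = Σ_k |c_k| r^k
  = |1|·3^0 + |4|·3^1 + |1|·3^2
  = 1 + 12 + 9 = 22.
This bounds M(r) := max_{|z|=r} |p(z)| from above; equality holds iff all terms c_k z^k can be made to align in phase at a single z on |z|=r.
Part (b). At z = 3 (real, on the circle |z| = r):
  p(3) = (1)·3^0 + (4)·3^1 + (1)·3^2 = 22.
  |p(3)| = 22.
Since all nonzero coefficients share the same sign, |p(3)| = 22 = M_tri(3); the triangle bound is attained at z = 3, so in fact M(r) = 22.

M_tri(3) = 22; |p(3)| = 22; equality at z=3: yes.


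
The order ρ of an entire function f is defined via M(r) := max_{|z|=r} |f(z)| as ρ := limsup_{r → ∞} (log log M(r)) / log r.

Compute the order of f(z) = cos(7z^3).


Write cos(w) = (e^{iw} ± e^{−iw})/(2 or 2i), so |cos(w)| ≤ e^{|w|}. With w = 7z^3, |w| ≤ 7r^3 + 0 on |z|=r, giving M(r) ≤ e^{7r^3 + 0} and ρ ≤ 3. For the lower bound, choose z on |z|=r with 7z^3 purely imaginary of modulus 7r^3; then |cos(7z^3)| grows like e^{7r^3}/2, so ρ ≥ 3. Hence ρ = 3.
Therefore ρ = 3.

Order ρ = 3.


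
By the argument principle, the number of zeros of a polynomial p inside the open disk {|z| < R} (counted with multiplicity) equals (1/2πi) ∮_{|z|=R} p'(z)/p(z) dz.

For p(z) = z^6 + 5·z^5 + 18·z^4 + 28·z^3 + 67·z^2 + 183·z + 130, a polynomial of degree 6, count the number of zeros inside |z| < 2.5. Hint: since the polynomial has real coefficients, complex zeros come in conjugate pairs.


The zeros of p are: -2, (1 + 2i), (1 - 2i), (-2 + 3i), (-2 - 3i), -1.
Their magnitudes are: 2, 2.236, 2.236, 3.606, 3.606, 1.
Zeros with |z| < R = 2.5: -2, (1 + 2i), (1 - 2i), -1.
Count = 4.
By the argument principle, (1/2πi) ∮_{|z|=R} p'(z)/p(z) dz equals exactly this count.

Number of zeros inside |z| < 2.5: 4.


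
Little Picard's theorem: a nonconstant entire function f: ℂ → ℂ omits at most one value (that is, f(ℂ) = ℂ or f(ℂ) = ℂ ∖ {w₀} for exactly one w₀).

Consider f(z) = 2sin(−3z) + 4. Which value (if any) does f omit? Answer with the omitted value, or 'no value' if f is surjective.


Little Picard bounds the complement of f(ℂ) to at most one point.
sin is entire and surjective onto ℂ: for every w ∈ ℂ, sin(ζ) = w has a solution ζ ∈ ℂ (e.g., via the complex inverse arcsin). With ζ = −3z this gives z = ζ/(-3). Then 2·sin(−3z) takes every value in 2·ℂ = ℂ, and adding 4 is a bijection of ℂ. So f is surjective and omits no value. (Note: only on the real line is sin bounded by [−1, 1].)

Omitted value: no value.


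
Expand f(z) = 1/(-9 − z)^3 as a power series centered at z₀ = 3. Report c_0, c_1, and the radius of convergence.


Let w = z − z₀, so z = z₀ + w.
Then -9 − z = -9 − (z₀ + w) = (-9 − z₀) − w = -12 − w.
f(z) = 1/(-12 − w)^3 = (1/(-12)^3) · (1 − w/(-12))^{−3}.
By the binomial series (1−u)^{−3} = Σ_{n≥0} C(n+2, 2) u^n for |u|<1, with u = w/(-12):
  c_n = C(n+2, 2) / (-12)^(n+3).
  c_0 = 1/(-12)^3 = -1/1728.
  c_1 = 3/(-12)^4 = 1/6912.
The series is valid for |w/d| < 1, i.e. |z − z₀| < |d|.
Radius of convergence: R = |-9 − z₀| = |-12| = 12 (distance from z₀ to the singularity z = -9).

c_0 = -1/1728, c_1 = 1/6912; R = 12.


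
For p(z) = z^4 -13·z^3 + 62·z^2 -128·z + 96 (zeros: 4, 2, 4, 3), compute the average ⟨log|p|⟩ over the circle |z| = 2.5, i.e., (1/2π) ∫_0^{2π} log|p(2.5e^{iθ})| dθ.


Zeros: 2, 3, 4, 4; r = 2.5.
Inside |z| < r: 2. Outside (|z| ≥ r): 3, 4, 4.
p(0) = 96, so log|p(0)| = log(96) = 4.5643.
Apply Jensen: I(r) = log|p(0)| + Σ_k log(r/|z_k|), summed over zeros inside |z| < r.
  log(r/|z_k|) for z_k = 2: log(2.5/2) = 0.2231
  Outside zeros (3, 4, 4) contribute nothing to the Jensen sum.
Sum over inside zeros: 0.2231.
I(r) = log|p(0)| + (inside sum) = 4.5643 + 0.2231 = 4.7875.
Note: since some zeros are outside |z| ≤ r, the simplified n·log(r) form does NOT apply — only the inside zeros contribute.

I(r) ≈ 4.7875.


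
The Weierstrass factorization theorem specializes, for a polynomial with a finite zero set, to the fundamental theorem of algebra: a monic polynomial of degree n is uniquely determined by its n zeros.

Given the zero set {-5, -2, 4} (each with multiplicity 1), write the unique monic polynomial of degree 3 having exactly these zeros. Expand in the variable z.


The polynomial is p(z) = ∏_{α ∈ S} (z − α), where S = {-5, -2, 4}.
Expanding the product yields: p(z) = z^3 + 3·z^2 -18·z -40.
The resulting polynomial has degree 3 and real coefficients as required.

p(z) = z^3 + 3·z^2 -18·z -40.


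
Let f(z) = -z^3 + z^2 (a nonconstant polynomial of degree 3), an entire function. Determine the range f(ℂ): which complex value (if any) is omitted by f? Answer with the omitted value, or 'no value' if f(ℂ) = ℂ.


Little Picard bounds the complement of f(ℂ) to at most one point.
For every w ∈ ℂ, the equation p(z) − w = 0 is a nonconstant polynomial in z and hence has at least one root by the fundamental theorem of algebra. So p is surjective onto ℂ, omitting no value.

Omitted value: no value.


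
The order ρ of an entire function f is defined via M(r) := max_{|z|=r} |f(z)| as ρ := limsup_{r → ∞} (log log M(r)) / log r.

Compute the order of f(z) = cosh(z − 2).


cosh(w) is a linear combination of e^{iw} and e^{−iw} (or e^w, e^{−w} in the hyperbolic case), so |cosh(w)| ≤ e^{|w|}. With w = z − 2, |w| ≤ 1|z| + 2 = 1r + 2 on |z| = r, giving M(r) ≤ e^{1r + 2}, so ρ ≤ 1. On a suitable ray (z = it for sin/cos; z = t for sinh/cosh, t real → ∞), |cosh(z − 2)| grows like e^{1|t|}/2, so ρ ≥ 1. Hence ρ = 1.
Therefore ρ = 1.

Order ρ = 1.


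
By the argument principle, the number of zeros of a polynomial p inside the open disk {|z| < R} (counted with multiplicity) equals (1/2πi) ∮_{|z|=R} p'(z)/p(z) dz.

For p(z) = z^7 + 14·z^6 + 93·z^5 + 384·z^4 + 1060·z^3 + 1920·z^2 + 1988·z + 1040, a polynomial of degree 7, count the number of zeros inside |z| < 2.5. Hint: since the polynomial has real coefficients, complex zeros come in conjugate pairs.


The zeros of p are: -4, (-3 + 2i), (-3 - 2i), (-1 + 3i), (-1 - 3i), (-1 + 1i), (-1 - 1i).
Their magnitudes are: 4, 3.606, 3.606, 3.162, 3.162, 1.414, 1.414.
Zeros with |z| < R = 2.5: (-1 + 1i), (-1 - 1i).
Count = 2.
By the argument principle, (1/2πi) ∮_{|z|=R} p'(z)/p(z) dz equals exactly this count.

Number of zeros inside |z| < 2.5: 2.


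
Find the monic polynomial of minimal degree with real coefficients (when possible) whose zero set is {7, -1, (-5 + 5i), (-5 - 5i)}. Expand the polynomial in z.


The polynomial is p(z) = ∏_{α ∈ S} (z − α), where S = {7, -1, (-5 + 5i), (-5 - 5i)}.
Expanding the product yields: p(z) = z^4 + 4·z^3 -17·z^2 -370·z -350.
Note conjugate pairs combine to real quadratics: (z − (-5+5i))(z − (-5−5i)) = z² + 10z + 50.
The resulting polynomial has degree 4 and real coefficients as required.

p(z) = z^4 + 4·z^3 -17·z^2 -370·z -350.


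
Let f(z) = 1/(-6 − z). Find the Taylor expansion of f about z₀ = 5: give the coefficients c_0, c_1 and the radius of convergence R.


Let w = z − z₀, so z = z₀ + w.
Then -6 − z = -6 − (z₀ + w) = (-6 − z₀) − w = -11 − w.
f(z) = 1/(-11 − w) = (1/(-11)) · 1/(1 − w/(-11)) = Σ_{n≥0} w^n / (-11)^(n+1).
So c_n = 1/(-11)^(n+1):
  c_0 = 1/(-11)^1 = -1/11.
  c_1 = 1/(-11)^2 = 1/121.
The series is valid for |w/d| < 1, i.e. |z − z₀| < |d|.
Radius of convergence: R = |-6 − z₀| = |-11| = 11 (distance from z₀ to the singularity z = -6).

c_0 = -1/11, c_1 = 1/121; R = 11.


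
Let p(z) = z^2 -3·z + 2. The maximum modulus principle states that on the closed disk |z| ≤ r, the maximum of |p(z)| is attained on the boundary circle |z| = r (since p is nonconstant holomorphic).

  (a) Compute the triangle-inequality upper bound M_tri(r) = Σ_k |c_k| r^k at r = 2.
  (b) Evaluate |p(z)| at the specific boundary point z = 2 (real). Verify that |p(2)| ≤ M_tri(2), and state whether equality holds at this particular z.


Coefficients: c_0 = 2, c_1 = -3, c_2 = 1. Radius r = 2.
Part (a). Triangle bound: M_tri(r) = Σ_k |c_k| r^k
  = |2|·2^0 + |-3|·2^1 + |1|·2^2
  = 2 + 6 + 4 = 12.
This bounds M(r) := max_{|z|=r} |p(z)| from above; equality holds iff all terms c_k z^k can be made to align in phase at a single z on |z|=r.
Part (b). At z = 2 (real, on the circle |z| = r):
  p(2) = (2)·2^0 + (-3)·2^1 + (1)·2^2 = 0.
  |p(2)| = 0.
Check: |p(2)| = 0 ≤ 12 = M_tri(2). ✓ Equality does not hold at z = 2 (the coefficients have mixed signs, so the terms do not all align in phase there).

M_tri(2) = 12; |p(2)| = 0; equality at z=2: no.


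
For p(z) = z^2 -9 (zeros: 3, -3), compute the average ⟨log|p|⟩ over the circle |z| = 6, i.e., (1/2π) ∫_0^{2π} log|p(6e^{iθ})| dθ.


Zeros: -3, 3; r = 6.
Inside |z| < r: -3, 3. Outside (|z| ≥ r): ∅.
p(0) = -9, so log|p(0)| = log(9) = 2.1972.
Apply Jensen: I(r) = log|p(0)| + Σ_k log(r/|z_k|), summed over zeros inside |z| < r.
  log(r/|z_k|) for z_k = 3: log(6/3) = 0.6931
  log(r/|z_k|) for z_k = -3: log(6/3) = 0.6931
Sum over inside zeros: 1.3863.
I(r) = log|p(0)| + (inside sum) = 2.1972 + 1.3863 = 3.5835.
Closed form (all zeros inside, monic): I(r) = n·log(r) = 2·log(6) = 3.5835. ✓

I(r) ≈ 3.5835.


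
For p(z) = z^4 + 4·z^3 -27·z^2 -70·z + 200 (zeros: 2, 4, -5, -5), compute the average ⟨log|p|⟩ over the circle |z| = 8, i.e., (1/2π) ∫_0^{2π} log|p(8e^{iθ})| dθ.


Zeros: -5, -5, 2, 4; r = 8.
Inside |z| < r: -5, -5, 2, 4. Outside (|z| ≥ r): ∅.
p(0) = 200, so log|p(0)| = log(200) = 5.2983.
Apply Jensen: I(r) = log|p(0)| + Σ_k log(r/|z_k|), summed over zeros inside |z| < r.
  log(r/|z_k|) for z_k = 2: log(8/2) = 1.3863
  log(r/|z_k|) for z_k = 4: log(8/4) = 0.6931
  log(r/|z_k|) for z_k = -5: log(8/5) = 0.4700
  log(r/|z_k|) for z_k = -5: log(8/5) = 0.4700
Sum over inside zeros: 3.0194.
I(r) = log|p(0)| + (inside sum) = 5.2983 + 3.0194 = 8.3178.
Closed form (all zeros inside, monic): I(r) = n·log(r) = 4·log(8) = 8.3178. ✓

I(r) ≈ 8.3178.


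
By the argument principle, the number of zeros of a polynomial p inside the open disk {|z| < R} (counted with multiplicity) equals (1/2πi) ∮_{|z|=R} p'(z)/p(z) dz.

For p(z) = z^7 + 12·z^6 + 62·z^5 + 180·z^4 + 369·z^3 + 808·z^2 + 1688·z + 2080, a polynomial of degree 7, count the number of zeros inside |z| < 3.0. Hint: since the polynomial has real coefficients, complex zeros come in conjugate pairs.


The zeros of p are: -4, (-2 + 2i), (-2 - 2i), (-3 + 2i), (-3 - 2i), (1 + 2i), (1 - 2i).
Their magnitudes are: 4, 2.828, 2.828, 3.606, 3.606, 2.236, 2.236.
Zeros with |z| < R = 3.0: (-2 + 2i), (-2 - 2i), (1 + 2i), (1 - 2i).
Count = 4.
By the argument principle, (1/2πi) ∮_{|z|=R} p'(z)/p(z) dz equals exactly this count.

Number of zeros inside |z| < 3.0: 4.


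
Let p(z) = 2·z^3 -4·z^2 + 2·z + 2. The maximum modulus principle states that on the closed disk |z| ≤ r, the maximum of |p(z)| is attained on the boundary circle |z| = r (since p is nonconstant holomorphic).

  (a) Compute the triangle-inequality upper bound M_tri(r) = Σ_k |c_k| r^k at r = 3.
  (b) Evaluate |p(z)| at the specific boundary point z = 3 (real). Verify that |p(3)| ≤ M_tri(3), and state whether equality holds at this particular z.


Coefficients: c_0 = 2, c_1 = 2, c_2 = -4, c_3 = 2. Radius r = 3.
Part (a). Triangle bound: M_tri(r) = Σ_k |c_k| r^k
  = |2|·3^0 + |2|·3^1 + |-4|·3^2 + |2|·3^3
  = 2 + 6 + 36 + 54 = 98.
This bounds M(r) := max_{|z|=r} |p(z)| from above; equality holds iff all terms c_k z^k can be made to align in phase at a single z on |z|=r.
Part (b). At z = 3 (real, on the circle |z| = r):
  p(3) = (2)·3^0 + (2)·3^1 + (-4)·3^2 + (2)·3^3 = 26.
  |p(3)| = 26.
Check: |p(3)| = 26 ≤ 98 = M_tri(3). ✓ Equality does not hold at z = 3 (the coefficients have mixed signs, so the terms do not all align in phase there).

M_tri(3) = 98; |p(3)| = 26; equality at z=3: no.


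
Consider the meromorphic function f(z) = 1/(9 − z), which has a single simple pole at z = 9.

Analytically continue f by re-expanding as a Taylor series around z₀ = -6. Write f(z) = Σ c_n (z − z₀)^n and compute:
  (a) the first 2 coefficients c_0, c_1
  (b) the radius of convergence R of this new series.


Let w = z − z₀, so z = z₀ + w.
Then 9 − z = 9 − (z₀ + w) = (9 − z₀) − w = 15 − w.
f(z) = 1/(15 − w) = (1/(15)) · 1/(1 − w/(15)) = Σ_{n≥0} w^n / (15)^(n+1).
So c_n = 1/(15)^(n+1):
  c_0 = 1/(15)^1 = 1/15.
  c_1 = 1/(15)^2 = 1/225.
The series is valid for |w/d| < 1, i.e. |z − z₀| < |d|.
Radius of convergence: R = |9 − z₀| = |15| = 15 (distance from z₀ to the singularity z = 9).

c_0 = 1/15, c_1 = 1/225; R = 15.


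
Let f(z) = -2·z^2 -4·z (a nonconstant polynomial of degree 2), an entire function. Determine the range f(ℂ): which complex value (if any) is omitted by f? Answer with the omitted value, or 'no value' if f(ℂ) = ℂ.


Little Picard bounds the complement of f(ℂ) to at most one point.
For every w ∈ ℂ, the equation p(z) − w = 0 is a nonconstant polynomial in z and hence has at least one root by the fundamental theorem of algebra. So p is surjective onto ℂ, omitting no value.

Omitted value: no value.


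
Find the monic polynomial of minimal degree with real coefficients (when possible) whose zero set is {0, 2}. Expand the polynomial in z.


The polynomial is p(z) = ∏_{α ∈ S} (z − α), where S = {0, 2}.
Expanding the product yields: p(z) = z^2 -2·z.
The resulting polynomial has degree 2 and real coefficients as required.

p(z) = z^2 -2·z.


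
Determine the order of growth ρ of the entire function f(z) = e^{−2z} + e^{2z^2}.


Each summand is entire of order 1 and 2 respectively (as in the single-exponential case). The order of a sum is at most the max of the orders, so ρ ≤ 2. For the lower bound: on |z|=r choose arg z so that 2z^2 is real positive; then |e^{2z^2}| = e^{2r^2} while |e^{-2z}| ≤ e^{2r^1} = o(e^{2r^2}). So |f| ≥ e^{2r^2}(1 − o(1)) and ρ ≥ 2. Hence ρ = max(1, 2) = 2.
Therefore ρ = 2.

Order ρ = 2.


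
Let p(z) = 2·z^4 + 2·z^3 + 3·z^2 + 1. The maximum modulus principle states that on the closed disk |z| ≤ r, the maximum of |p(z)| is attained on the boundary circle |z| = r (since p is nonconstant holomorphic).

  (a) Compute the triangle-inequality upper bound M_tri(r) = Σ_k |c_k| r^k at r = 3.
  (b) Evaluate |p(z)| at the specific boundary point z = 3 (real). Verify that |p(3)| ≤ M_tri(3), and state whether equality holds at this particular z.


Coefficients: c_0 = 1, c_1 = 0, c_2 = 3, c_3 = 2, c_4 = 2. Radius r = 3.
Part (a). Triangle bound: M_tri(r) = Σ_k |c_k| r^k
  = |1|·3^0 + |0|·3^1 + |3|·3^2 + |2|·3^3 + |2|·3^4
  = 1 + 0 + 27 + 54 + 162 = 244.
This bounds M(r) := max_{|z|=r} |p(z)| from above; equality holds iff all terms c_k z^k can be made to align in phase at a single z on |z|=r.
Part (b). At z = 3 (real, on the circle |z| = r):
  p(3) = (1)·3^0 + (0)·3^1 + (3)·3^2 + (2)·3^3 + (2)·3^4 = 244.
  |p(3)| = 244.
Since all nonzero coefficients share the same sign, |p(3)| = 244 = M_tri(3); the triangle bound is attained at z = 3, so in fact M(r) = 244.

M_tri(3) = 244; |p(3)| = 244; equality at z=3: yes.


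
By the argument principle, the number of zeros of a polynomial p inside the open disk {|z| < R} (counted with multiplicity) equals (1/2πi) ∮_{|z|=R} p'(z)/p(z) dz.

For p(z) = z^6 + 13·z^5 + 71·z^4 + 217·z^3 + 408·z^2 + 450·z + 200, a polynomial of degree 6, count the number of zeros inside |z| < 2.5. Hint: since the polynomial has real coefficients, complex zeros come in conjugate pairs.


The zeros of p are: (-3 + 1i), (-3 - 1i), -1, (-1 + 2i), (-1 - 2i), -4.
Their magnitudes are: 3.162, 3.162, 1, 2.236, 2.236, 4.
Zeros with |z| < R = 2.5: -1, (-1 + 2i), (-1 - 2i).
Count = 3.
By the argument principle, (1/2πi) ∮_{|z|=R} p'(z)/p(z) dz equals exactly this count.

Number of zeros inside |z| < 2.5: 3.


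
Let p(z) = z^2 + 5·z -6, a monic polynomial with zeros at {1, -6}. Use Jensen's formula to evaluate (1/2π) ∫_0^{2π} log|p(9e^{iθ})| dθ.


Zeros: -6, 1; r = 9.
Inside |z| < r: -6, 1. Outside (|z| ≥ r): ∅.
p(0) = -6, so log|p(0)| = log(6) = 1.7918.
Apply Jensen: I(r) = log|p(0)| + Σ_k log(r/|z_k|), summed over zeros inside |z| < r.
  log(r/|z_k|) for z_k = 1: log(9/1) = 2.1972
  log(r/|z_k|) for z_k = -6: log(9/6) = 0.4055
Sum over inside zeros: 2.6027.
I(r) = log|p(0)| + (inside sum) = 1.7918 + 2.6027 = 4.3944.
Closed form (all zeros inside, monic): I(r) = n·log(r) = 2·log(9) = 4.3944. ✓

I(r) ≈ 4.3944.


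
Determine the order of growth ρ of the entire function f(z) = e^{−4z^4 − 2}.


|e^{−4z^4 − 2}| = e^{Re(-4·z^4) + -2} ≤ e^{4|z|^4 + -2} = e^{4r^4 + -2} on |z| = r, so ρ ≤ 4. Choosing z on |z|=r so that -4·z^4 is real positive (always possible by picking arg z appropriately) gives |f(z)| = e^{4r^4 + -2}, matching the bound. The additive constant -2 does not affect log log M(r) ~ 4·log r. Hence ρ = 4.
Therefore ρ = 4.

Order ρ = 4.


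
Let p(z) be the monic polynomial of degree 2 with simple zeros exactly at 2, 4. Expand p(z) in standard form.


The polynomial is p(z) = ∏_{α ∈ S} (z − α), where S = {2, 4}.
Expanding the product yields: p(z) = z^2 -6·z + 8.
The resulting polynomial has degree 2 and real coefficients as required.

p(z) = z^2 -6·z + 8.


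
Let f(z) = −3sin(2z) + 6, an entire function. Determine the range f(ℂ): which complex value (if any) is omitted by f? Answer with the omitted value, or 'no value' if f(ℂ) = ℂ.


Little Picard bounds the complement of f(ℂ) to at most one point.
sin is entire and surjective onto ℂ: for every w ∈ ℂ, sin(ζ) = w has a solution ζ ∈ ℂ (e.g., via the complex inverse arcsin). With ζ = 2z this gives z = ζ/(2). Then -3·sin(2z) takes every value in -3·ℂ = ℂ, and adding 6 is a bijection of ℂ. So f is surjective and omits no value. (Note: only on the real line is sin bounded by [−1, 1].)

Omitted value: no value.


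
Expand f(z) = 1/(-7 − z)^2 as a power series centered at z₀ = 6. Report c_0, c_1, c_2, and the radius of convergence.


Let w = z − z₀, so z = z₀ + w.
Then -7 − z = -7 − (z₀ + w) = (-7 − z₀) − w = -13 − w.
f(z) = 1/(-13 − w)^2 = (1/(-13)^2) · (1 − w/(-13))^{−2}.
By the binomial series (1−u)^{−2} = Σ_{n≥0} C(n+1, 1) u^n for |u|<1, with u = w/(-13):
  c_n = C(n+1, 1) / (-13)^(n+2).
  c_0 = 1/(-13)^2 = 1/169.
  c_1 = 2/(-13)^3 = -2/2197.
  c_2 = 3/(-13)^4 = 3/28561.
The series is valid for |w/d| < 1, i.e. |z − z₀| < |d|.
Radius of convergence: R = |-7 − z₀| = |-13| = 13 (distance from z₀ to the singularity z = -7).

c_0 = 1/169, c_1 = -2/2197, c_2 = 3/28561; R = 13.


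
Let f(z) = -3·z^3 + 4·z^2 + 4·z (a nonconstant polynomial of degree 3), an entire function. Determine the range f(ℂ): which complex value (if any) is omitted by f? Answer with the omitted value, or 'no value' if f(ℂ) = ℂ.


Little Picard bounds the complement of f(ℂ) to at most one point.
For every w ∈ ℂ, the equation p(z) − w = 0 is a nonconstant polynomial in z and hence has at least one root by the fundamental theorem of algebra. So p is surjective onto ℂ, omitting no value.

Omitted value: no value.


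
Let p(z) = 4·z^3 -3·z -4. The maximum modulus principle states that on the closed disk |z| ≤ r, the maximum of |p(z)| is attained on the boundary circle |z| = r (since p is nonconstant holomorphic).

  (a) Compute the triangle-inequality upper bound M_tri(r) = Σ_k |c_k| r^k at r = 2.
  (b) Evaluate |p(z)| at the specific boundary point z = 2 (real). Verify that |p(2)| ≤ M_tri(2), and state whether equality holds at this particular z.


Coefficients: c_0 = -4, c_1 = -3, c_2 = 0, c_3 = 4. Radius r = 2.
Part (a). Triangle bound: M_tri(r) = Σ_k |c_k| r^k
  = |-4|·2^0 + |-3|·2^1 + |0|·2^2 + |4|·2^3
  = 4 + 6 + 0 + 32 = 42.
This bounds M(r) := max_{|z|=r} |p(z)| from above; equality holds iff all terms c_k z^k can be made to align in phase at a single z on |z|=r.
Part (b). At z = 2 (real, on the circle |z| = r):
  p(2) = (-4)·2^0 + (-3)·2^1 + (0)·2^2 + (4)·2^3 = 22.
  |p(2)| = 22.
Check: |p(2)| = 22 ≤ 42 = M_tri(2). ✓ Equality does not hold at z = 2 (the coefficients have mixed signs, so the terms do not all align in phase there).

M_tri(2) = 42; |p(2)| = 22; equality at z=2: no.


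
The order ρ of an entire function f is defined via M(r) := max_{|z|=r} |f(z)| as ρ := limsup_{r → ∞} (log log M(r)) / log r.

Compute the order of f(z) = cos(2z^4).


Write cos(w) = (e^{iw} ± e^{−iw})/(2 or 2i), so |cos(w)| ≤ e^{|w|}. With w = 2z^4, |w| ≤ 2r^4 + 0 on |z|=r, giving M(r) ≤ e^{2r^4 + 0} and ρ ≤ 4. For the lower bound, choose z on |z|=r with 2z^4 purely imaginary of modulus 2r^4; then |cos(2z^4)| grows like e^{2r^4}/2, so ρ ≥ 4. Hence ρ = 4.
Therefore ρ = 4.

Order ρ = 4.


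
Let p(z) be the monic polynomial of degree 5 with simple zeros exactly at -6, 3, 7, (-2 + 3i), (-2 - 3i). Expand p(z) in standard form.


The polynomial is p(z) = ∏_{α ∈ S} (z − α), where S = {-6, 3, 7, (-2 + 3i), (-2 - 3i)}.
Expanding the product yields: p(z) = z^5 -42·z^3 -82·z^2 -3·z + 1638.
Note conjugate pairs combine to real quadratics: (z − (-2+3i))(z − (-2−3i)) = z² + 4z + 13.
The resulting polynomial has degree 5 and real coefficients as required.

p(z) = z^5 -42·z^3 -82·z^2 -3·z + 1638.


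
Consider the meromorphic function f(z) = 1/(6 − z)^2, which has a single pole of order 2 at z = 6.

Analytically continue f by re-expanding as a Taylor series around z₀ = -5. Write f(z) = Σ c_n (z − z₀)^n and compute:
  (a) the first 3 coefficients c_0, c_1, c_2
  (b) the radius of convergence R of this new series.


Let w = z − z₀, so z = z₀ + w.
Then 6 − z = 6 − (z₀ + w) = (6 − z₀) − w = 11 − w.
f(z) = 1/(11 − w)^2 = (1/(11)^2) · (1 − w/(11))^{−2}.
By the binomial series (1−u)^{−2} = Σ_{n≥0} C(n+1, 1) u^n for |u|<1, with u = w/(11):
  c_n = C(n+1, 1) / (11)^(n+2).
  c_0 = 1/(11)^2 = 1/121.
  c_1 = 2/(11)^3 = 2/1331.
  c_2 = 3/(11)^4 = 3/14641.
The series is valid for |w/d| < 1, i.e. |z − z₀| < |d|.
Radius of convergence: R = |6 − z₀| = |11| = 11 (distance from z₀ to the singularity z = 6).

c_0 = 1/121, c_1 = 2/1331, c_2 = 3/14641; R = 11.


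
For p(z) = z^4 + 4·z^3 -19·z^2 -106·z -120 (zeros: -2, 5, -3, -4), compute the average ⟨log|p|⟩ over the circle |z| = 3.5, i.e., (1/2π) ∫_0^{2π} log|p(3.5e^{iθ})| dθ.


Zeros: -4, -3, -2, 5; r = 3.5.
Inside |z| < r: -3, -2. Outside (|z| ≥ r): -4, 5.
p(0) = -120, so log|p(0)| = log(120) = 4.7875.
Apply Jensen: I(r) = log|p(0)| + Σ_k log(r/|z_k|), summed over zeros inside |z| < r.
  log(r/|z_k|) for z_k = -2: log(3.5/2) = 0.5596
  log(r/|z_k|) for z_k = -3: log(3.5/3) = 0.1542
  Outside zeros (-4, 5) contribute nothing to the Jensen sum.
Sum over inside zeros: 0.7138.
I(r) = log|p(0)| + (inside sum) = 4.7875 + 0.7138 = 5.5013.
Note: since some zeros are outside |z| ≤ r, the simplified n·log(r) form does NOT apply — only the inside zeros contribute.

I(r) ≈ 5.5013.


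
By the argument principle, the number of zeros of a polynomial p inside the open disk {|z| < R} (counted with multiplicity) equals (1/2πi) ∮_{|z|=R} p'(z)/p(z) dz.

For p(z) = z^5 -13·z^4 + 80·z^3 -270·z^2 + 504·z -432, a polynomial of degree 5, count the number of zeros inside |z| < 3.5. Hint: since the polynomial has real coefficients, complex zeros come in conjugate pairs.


The zeros of p are: (2 + 2i), (2 - 2i), (3 + 3i), (3 - 3i), 3.
Their magnitudes are: 2.828, 2.828, 4.243, 4.243, 3.
Zeros with |z| < R = 3.5: (2 + 2i), (2 - 2i), 3.
Count = 3.
By the argument principle, (1/2πi) ∮_{|z|=R} p'(z)/p(z) dz equals exactly this count.

Number of zeros inside |z| < 3.5: 3.


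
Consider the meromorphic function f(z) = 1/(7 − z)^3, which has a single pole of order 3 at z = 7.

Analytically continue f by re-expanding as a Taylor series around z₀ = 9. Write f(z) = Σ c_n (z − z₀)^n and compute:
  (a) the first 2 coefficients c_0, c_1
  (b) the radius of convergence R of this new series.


Let w = z − z₀, so z = z₀ + w.
Then 7 − z = 7 − (z₀ + w) = (7 − z₀) − w = -2 − w.
f(z) = 1/(-2 − w)^3 = (1/(-2)^3) · (1 − w/(-2))^{−3}.
By the binomial series (1−u)^{−3} = Σ_{n≥0} C(n+2, 2) u^n for |u|<1, with u = w/(-2):
  c_n = C(n+2, 2) / (-2)^(n+3).
  c_0 = 1/(-2)^3 = -1/8.
  c_1 = 3/(-2)^4 = 3/16.
The series is valid for |w/d| < 1, i.e. |z − z₀| < |d|.
Radius of convergence: R = |7 − z₀| = |-2| = 2 (distance from z₀ to the singularity z = 7).

c_0 = -1/8, c_1 = 3/16; R = 2.


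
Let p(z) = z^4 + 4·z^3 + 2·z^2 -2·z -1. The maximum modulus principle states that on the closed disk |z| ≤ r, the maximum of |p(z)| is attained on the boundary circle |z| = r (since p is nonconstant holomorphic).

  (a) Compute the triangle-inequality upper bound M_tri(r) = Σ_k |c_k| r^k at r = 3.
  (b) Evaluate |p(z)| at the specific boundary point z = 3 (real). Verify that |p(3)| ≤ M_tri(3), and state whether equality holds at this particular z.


Coefficients: c_0 = -1, c_1 = -2, c_2 = 2, c_3 = 4, c_4 = 1. Radius r = 3.
Part (a). Triangle bound: M_tri(r) = Σ_k |c_k| r^k
  = |-1|·3^0 + |-2|·3^1 + |2|·3^2 + |4|·3^3 + |1|·3^4
  = 1 + 6 + 18 + 108 + 81 = 214.
This bounds M(r) := max_{|z|=r} |p(z)| from above; equality holds iff all terms c_k z^k can be made to align in phase at a single z on |z|=r.
Part (b). At z = 3 (real, on the circle |z| = r):
  p(3) = (-1)·3^0 + (-2)·3^1 + (2)·3^2 + (4)·3^3 + (1)·3^4 = 200.
  |p(3)| = 200.
Check: |p(3)| = 200 ≤ 214 = M_tri(3). ✓ Equality does not hold at z = 3 (the coefficients have mixed signs, so the terms do not all align in phase there).

M_tri(3) = 214; |p(3)| = 200; equality at z=3: no.


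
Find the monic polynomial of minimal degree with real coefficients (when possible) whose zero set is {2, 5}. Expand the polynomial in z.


The polynomial is p(z) = ∏_{α ∈ S} (z − α), where S = {2, 5}.
Expanding the product yields: p(z) = z^2 -7·z + 10.
The resulting polynomial has degree 2 and real coefficients as required.

p(z) = z^2 -7·z + 10.


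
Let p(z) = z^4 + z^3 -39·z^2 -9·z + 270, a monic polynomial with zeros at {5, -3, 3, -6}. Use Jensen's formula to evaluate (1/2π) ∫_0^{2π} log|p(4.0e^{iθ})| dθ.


Zeros: -6, -3, 3, 5; r = 4.0.
Inside |z| < r: -3, 3. Outside (|z| ≥ r): -6, 5.
p(0) = 270, so log|p(0)| = log(270) = 5.5984.
Apply Jensen: I(r) = log|p(0)| + Σ_k log(r/|z_k|), summed over zeros inside |z| < r.
  log(r/|z_k|) for z_k = -3: log(4.0/3) = 0.2877
  log(r/|z_k|) for z_k = 3: log(4.0/3) = 0.2877
  Outside zeros (-6, 5) contribute nothing to the Jensen sum.
Sum over inside zeros: 0.5754.
I(r) = log|p(0)| + (inside sum) = 5.5984 + 0.5754 = 6.1738.
Note: since some zeros are outside |z| ≤ r, the simplified n·log(r) form does NOT apply — only the inside zeros contribute.

I(r) ≈ 6.1738.


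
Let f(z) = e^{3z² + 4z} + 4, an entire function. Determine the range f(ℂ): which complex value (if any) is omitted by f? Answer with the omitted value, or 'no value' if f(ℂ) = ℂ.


Little Picard bounds the complement of f(ℂ) to at most one point.
The exponent g(z) = 3z² + 4z is a nonconstant polynomial, hence surjective onto ℂ. So e^{g(z)} takes every value in {e^w : w ∈ ℂ} = ℂ ∖ {0}. Adding 4 shifts the range to ℂ ∖ {4}. f omits exactly 4.

Omitted value: 4.


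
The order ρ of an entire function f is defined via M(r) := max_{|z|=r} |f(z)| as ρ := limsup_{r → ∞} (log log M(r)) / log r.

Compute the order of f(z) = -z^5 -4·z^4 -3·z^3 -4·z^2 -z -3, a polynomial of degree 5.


|f(z)| ≤ Σ|c_k|·r^k = O(r^5) as r → ∞. Polynomial growth is O(e^{r^ε}) for every ε > 0 (since r^5/e^{r^ε} → 0), so ρ ≤ ε for all ε > 0, i.e. ρ = 0. Every nonconstant polynomial has order 0.
Therefore ρ = 0.

Order ρ = 0.


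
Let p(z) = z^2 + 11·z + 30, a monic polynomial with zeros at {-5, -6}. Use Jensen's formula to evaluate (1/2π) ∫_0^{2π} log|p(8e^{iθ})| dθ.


Zeros: -6, -5; r = 8.
Inside |z| < r: -6, -5. Outside (|z| ≥ r): ∅.
p(0) = 30, so log|p(0)| = log(30) = 3.4012.
Apply Jensen: I(r) = log|p(0)| + Σ_k log(r/|z_k|), summed over zeros inside |z| < r.
  log(r/|z_k|) for z_k = -5: log(8/5) = 0.4700
  log(r/|z_k|) for z_k = -6: log(8/6) = 0.2877
Sum over inside zeros: 0.7577.
I(r) = log|p(0)| + (inside sum) = 3.4012 + 0.7577 = 4.1589.
Closed form (all zeros inside, monic): I(r) = n·log(r) = 2·log(8) = 4.1589. ✓

I(r) ≈ 4.1589.


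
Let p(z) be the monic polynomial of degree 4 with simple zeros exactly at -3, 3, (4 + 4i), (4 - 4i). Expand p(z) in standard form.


The polynomial is p(z) = ∏_{α ∈ S} (z − α), where S = {-3, 3, (4 + 4i), (4 - 4i)}.
Expanding the product yields: p(z) = z^4 -8·z^3 + 23·z^2 + 72·z -288.
Note conjugate pairs combine to real quadratics: (z − (4+4i))(z − (4−4i)) = z² − 8z + 32.
The resulting polynomial has degree 4 and real coefficients as required.

p(z) = z^4 -8·z^3 + 23·z^2 + 72·z -288.


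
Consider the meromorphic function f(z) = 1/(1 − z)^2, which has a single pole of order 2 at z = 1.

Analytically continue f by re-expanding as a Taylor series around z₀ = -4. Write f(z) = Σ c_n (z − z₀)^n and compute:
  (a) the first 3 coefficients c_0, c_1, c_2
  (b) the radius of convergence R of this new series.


Let w = z − z₀, so z = z₀ + w.
Then 1 − z = 1 − (z₀ + w) = (1 − z₀) − w = 5 − w.
f(z) = 1/(5 − w)^2 = (1/(5)^2) · (1 − w/(5))^{−2}.
By the binomial series (1−u)^{−2} = Σ_{n≥0} C(n+1, 1) u^n for |u|<1, with u = w/(5):
  c_n = C(n+1, 1) / (5)^(n+2).
  c_0 = 1/(5)^2 = 1/25.
  c_1 = 2/(5)^3 = 2/125.
  c_2 = 3/(5)^4 = 3/625.
The series is valid for |w/d| < 1, i.e. |z − z₀| < |d|.
Radius of convergence: R = |1 − z₀| = |5| = 5 (distance from z₀ to the singularity z = 1).

c_0 = 1/25, c_1 = 2/125, c_2 = 3/625; R = 5.


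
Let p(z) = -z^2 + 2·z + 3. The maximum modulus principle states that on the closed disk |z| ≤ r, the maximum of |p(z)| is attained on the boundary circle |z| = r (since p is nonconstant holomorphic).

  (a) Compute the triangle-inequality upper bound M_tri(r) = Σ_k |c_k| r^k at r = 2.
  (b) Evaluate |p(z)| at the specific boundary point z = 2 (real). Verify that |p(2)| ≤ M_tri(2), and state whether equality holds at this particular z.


Coefficients: c_0 = 3, c_1 = 2, c_2 = -1. Radius r = 2.
Part (a). Triangle bound: M_tri(r) = Σ_k |c_k| r^k
  = |3|·2^0 + |2|·2^1 + |-1|·2^2
  = 3 + 4 + 4 = 11.
This bounds M(r) := max_{|z|=r} |p(z)| from above; equality holds iff all terms c_k z^k can be made to align in phase at a single z on |z|=r.
Part (b). At z = 2 (real, on the circle |z| = r):
  p(2) = (3)·2^0 + (2)·2^1 + (-1)·2^2 = 3.
  |p(2)| = 3.
Check: |p(2)| = 3 ≤ 11 = M_tri(2). ✓ Equality does not hold at z = 2 (the coefficients have mixed signs, so the terms do not all align in phase there).

M_tri(2) = 11; |p(2)| = 3; equality at z=2: no.


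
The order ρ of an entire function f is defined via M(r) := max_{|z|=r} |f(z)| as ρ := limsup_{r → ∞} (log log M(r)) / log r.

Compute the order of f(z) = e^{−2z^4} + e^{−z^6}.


Each summand is entire of order 4 and 6 respectively (as in the single-exponential case). The order of a sum is at most the max of the orders, so ρ ≤ 6. For the lower bound: on |z|=r choose arg z so that -1z^6 is real positive; then |e^{-1z^6}| = e^{1r^6} while |e^{-2z^4}| ≤ e^{2r^4} = o(e^{1r^6}). So |f| ≥ e^{1r^6}(1 − o(1)) and ρ ≥ 6. Hence ρ = max(4, 6) = 6.
Therefore ρ = 6.

Order ρ = 6.
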